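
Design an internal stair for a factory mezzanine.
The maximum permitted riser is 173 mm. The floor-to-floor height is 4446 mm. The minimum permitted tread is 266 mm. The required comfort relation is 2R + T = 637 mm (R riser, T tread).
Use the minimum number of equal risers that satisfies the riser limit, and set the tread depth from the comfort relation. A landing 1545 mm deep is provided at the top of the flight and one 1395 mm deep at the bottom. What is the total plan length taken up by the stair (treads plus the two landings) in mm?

10315 mm

At most 173 each: 4446/173 = 25.70, giving 26 risers.
R = 4446 ÷ 26 = 171 mm.
From 2R + T = 637: T = 637 − 342 = 295 mm.
Going = (26 − 1) × 295 = 7375 mm.
Add landings: 7375 + 1545 + 1395 = 10315 mm.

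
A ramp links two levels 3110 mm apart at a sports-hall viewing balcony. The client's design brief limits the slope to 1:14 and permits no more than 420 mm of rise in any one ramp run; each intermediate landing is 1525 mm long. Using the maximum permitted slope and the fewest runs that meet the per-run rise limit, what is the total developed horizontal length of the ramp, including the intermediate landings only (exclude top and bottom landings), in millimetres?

3110 / 420 = 7.405 → round up to 8 ramp runs. That means 7 intermediate landings.
Horizontal run for 3110 mm of rise at 1:14 is 3110 × 14 = 43540 mm.
Intermediate landings: 7 × 1525 = 10675 mm.
Developed length = 43540 + 10675 = 54215 mm.

54215 mm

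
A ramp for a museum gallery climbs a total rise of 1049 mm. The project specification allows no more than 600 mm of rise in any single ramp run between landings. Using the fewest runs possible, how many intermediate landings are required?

1 intermediate landings

At most 600 each: 1049/600 = 1.75, giving 2 ramp runs.
2 runs are separated by 1 intermediate landings.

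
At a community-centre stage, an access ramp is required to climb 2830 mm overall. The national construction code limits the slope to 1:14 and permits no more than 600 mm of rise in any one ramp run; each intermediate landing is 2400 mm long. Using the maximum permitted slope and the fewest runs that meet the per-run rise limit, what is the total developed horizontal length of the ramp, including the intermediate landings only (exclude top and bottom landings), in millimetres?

49220 mm

At most 600 each: 2830/600 = 4.72, giving 5 ramp runs. That means 4 intermediate landings.
Horizontal run for 2830 mm of rise at 1:14 is 2830 × 14 = 39620 mm.
4 intermediate landings contribute 4 × 2400 = 9600 mm.
Total developed length = 39620 + 9600 = 49220 mm.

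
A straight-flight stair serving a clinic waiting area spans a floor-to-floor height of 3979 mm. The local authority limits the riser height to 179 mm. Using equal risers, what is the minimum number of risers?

⌈3979/179⌉ = 23 risers.

23 risers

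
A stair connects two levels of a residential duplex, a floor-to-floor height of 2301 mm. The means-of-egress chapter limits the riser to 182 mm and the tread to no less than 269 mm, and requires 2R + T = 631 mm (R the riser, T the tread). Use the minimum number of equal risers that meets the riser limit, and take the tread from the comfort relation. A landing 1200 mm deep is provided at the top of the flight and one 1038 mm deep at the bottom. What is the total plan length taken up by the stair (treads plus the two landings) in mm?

5562 mm

⌈2301/182⌉ = 13 risers.
Each riser is 2301/13 = 177 mm (≤ 182 mm).
From 2R + T = 631: T = 631 − 354 = 277 mm.
Treads = 13 − 1 = 12; going = 12 × 277 = 3324 mm.
Enclosure = 3324 + 1200 + 1038 = 5562 mm.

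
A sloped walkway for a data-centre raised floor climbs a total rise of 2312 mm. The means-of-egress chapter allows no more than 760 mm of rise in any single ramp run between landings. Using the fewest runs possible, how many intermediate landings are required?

3 intermediate landings

2312 / 760 = 3.042 → round up to 4 ramp runs.
4 runs are separated by 3 intermediate landings.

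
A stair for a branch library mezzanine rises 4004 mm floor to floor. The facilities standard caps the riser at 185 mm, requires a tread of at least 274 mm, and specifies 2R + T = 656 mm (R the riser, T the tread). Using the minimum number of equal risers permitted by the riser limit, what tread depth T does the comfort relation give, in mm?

292 mm

⌈4004/185⌉ = 22 risers.
Each riser is 4004/22 = 182 mm (≤ 185 mm).
Tread T = 656 − 2 × 182 = 292 mm (≥ 274 mm).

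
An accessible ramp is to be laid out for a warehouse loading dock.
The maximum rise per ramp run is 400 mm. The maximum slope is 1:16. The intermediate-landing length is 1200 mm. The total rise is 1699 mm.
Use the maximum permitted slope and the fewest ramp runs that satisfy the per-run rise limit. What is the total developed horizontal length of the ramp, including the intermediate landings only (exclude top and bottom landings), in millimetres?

31984 mm

1699 / 400 = 4.247 → round up to 5 ramp runs. That means 4 intermediate landings.
Ramp run (horizontal) at 1:16: 1699 × 16 = 27184 mm.
4 intermediate landings contribute 4 × 1200 = 4800 mm.
Total developed length = 27184 + 4800 = 31984 mm.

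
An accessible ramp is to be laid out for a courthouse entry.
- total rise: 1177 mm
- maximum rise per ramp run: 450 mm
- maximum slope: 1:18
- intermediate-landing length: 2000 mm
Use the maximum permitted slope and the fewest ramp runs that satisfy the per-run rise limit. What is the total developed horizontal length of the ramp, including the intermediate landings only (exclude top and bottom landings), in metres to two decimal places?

⌈1177/450⌉ = 3 ramp runs. That means 2 intermediate landings.
Horizontal run for 1177 mm of rise at 1:18 is 1177 × 18 = 21186 mm.
Intermediate landings: 2 × 2000 = 4000 mm.
Total developed length = 21186 + 4000 = 25186 mm.
= 25.19 m.

25.19 m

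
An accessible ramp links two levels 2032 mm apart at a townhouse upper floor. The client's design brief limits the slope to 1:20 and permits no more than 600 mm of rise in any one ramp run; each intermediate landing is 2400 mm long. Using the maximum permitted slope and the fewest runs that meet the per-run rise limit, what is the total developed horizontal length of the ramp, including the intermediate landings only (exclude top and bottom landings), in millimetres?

47840 mm

2032 / 600 = 3.387 → round up to 4 ramp runs. That means 3 intermediate landings.
Ramp run (horizontal) at 1:20: 2032 × 20 = 40640 mm.
3 intermediate landings contribute 3 × 2400 = 7200 mm.
Total developed length = 40640 + 7200 = 47840 mm.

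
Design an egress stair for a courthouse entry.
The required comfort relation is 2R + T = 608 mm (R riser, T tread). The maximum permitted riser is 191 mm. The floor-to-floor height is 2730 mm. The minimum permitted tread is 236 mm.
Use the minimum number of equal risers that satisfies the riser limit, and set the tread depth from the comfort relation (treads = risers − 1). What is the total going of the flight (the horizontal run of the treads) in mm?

At most 191 each: 2730/191 = 14.29, giving 15 risers.
Riser R = 2730 / 15 = 182 mm, within the 191 mm limit.
From 2R + T = 608: T = 608 − 364 = 244 mm.
Treads = 15 − 1 = 14; going = 14 × 244 = 3416 mm.

3416 mm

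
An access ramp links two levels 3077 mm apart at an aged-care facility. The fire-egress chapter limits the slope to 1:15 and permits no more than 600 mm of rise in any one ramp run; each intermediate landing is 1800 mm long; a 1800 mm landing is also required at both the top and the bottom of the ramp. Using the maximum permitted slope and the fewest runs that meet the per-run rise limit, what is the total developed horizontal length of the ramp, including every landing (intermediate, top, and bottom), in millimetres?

58755 mm

3077 / 600 = 5.13, so 6 ramp runs are needed. That means 5 intermediate landings.
Ramp run (horizontal) at 1:15: 3077 × 15 = 46155 mm.
Intermediate landings: 5 × 1800 = 9000 mm.
Top and bottom landings: 2 × 1800 = 3600 mm.
Total = 46155 + 9000 + 3600 = 58755 mm.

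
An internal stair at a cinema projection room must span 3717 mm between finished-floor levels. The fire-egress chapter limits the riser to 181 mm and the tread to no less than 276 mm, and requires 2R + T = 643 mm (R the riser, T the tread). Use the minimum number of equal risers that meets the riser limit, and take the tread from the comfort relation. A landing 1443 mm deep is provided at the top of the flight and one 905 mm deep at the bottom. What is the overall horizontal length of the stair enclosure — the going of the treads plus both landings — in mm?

8128 mm

⌈3717/181⌉ = 21 risers.
Each riser is 3717/21 = 177 mm (≤ 181 mm).
T = 643 − 2·177 = 289 mm, which satisfies the 276 mm minimum.
Treads = 21 − 1 = 20; going = 20 × 289 = 5780 mm.
Enclosure = 5780 + 1443 + 905 = 8128 mm.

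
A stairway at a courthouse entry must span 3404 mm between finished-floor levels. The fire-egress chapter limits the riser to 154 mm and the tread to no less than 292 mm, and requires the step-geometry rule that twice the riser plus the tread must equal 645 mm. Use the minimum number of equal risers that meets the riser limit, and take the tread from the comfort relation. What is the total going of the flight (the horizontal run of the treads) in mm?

3404 / 154 = 22.10, so 23 risers are needed.
Riser R = 3404 / 23 = 148 mm, within the 154 mm limit.
Tread T = 645 − 2 × 148 = 349 mm (≥ 292 mm).
Going = (23 − 1) × 349 = 7678 mm.

7678 mm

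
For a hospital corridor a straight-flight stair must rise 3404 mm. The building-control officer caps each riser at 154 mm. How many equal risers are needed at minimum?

3404 / 154 = 22.104 → round up to 23 risers.

23 risers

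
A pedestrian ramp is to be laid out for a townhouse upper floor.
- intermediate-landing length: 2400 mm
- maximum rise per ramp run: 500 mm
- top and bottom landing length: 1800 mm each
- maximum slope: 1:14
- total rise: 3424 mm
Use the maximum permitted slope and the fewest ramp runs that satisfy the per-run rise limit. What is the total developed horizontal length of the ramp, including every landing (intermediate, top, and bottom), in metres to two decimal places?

65.94 m

3424 / 500 = 6.848 → round up to 7 ramp runs. That means 6 intermediate landings.
Horizontal run for 3424 mm of rise at 1:14 is 3424 × 14 = 47936 mm.
6 intermediate landings contribute 6 × 2400 = 14400 mm.
Top and bottom landings: 2 × 1800 = 3600 mm.
Total = 47936 + 14400 + 3600 = 65936 mm.
= 65.94 m.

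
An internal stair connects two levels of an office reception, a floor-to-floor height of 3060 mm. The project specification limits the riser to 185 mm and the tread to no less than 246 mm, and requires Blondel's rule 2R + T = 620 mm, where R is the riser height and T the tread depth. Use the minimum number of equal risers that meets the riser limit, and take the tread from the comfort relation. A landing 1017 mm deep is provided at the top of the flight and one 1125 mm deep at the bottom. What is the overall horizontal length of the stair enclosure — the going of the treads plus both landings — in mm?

6302 mm

3060 / 185 = 16.54, so 17 risers are needed.
R = 3060 ÷ 17 = 180 mm.
T = 620 − 2·180 = 260 mm, which satisfies the 246 mm minimum.
17 risers give 16 treads; going = 16 × 260 = 4160 mm.
Enclosure = 4160 + 1017 + 1125 = 6302 mm.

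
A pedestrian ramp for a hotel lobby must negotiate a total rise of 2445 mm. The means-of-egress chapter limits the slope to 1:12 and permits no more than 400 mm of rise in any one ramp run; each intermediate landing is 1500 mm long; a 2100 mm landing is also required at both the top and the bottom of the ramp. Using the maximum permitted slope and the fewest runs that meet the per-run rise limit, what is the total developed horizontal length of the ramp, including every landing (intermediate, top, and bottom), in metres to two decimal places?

2445 / 400 = 6.112 → round up to 7 ramp runs. That means 6 intermediate landings.
Ramp run (horizontal) at 1:12: 2445 × 12 = 29340 mm.
6 intermediate landings contribute 6 × 1500 = 9000 mm.
Top and bottom landings: 2 × 2100 = 4200 mm.
Total = 29340 + 9000 + 4200 = 42540 mm.
= 42.54 m.

42.54 m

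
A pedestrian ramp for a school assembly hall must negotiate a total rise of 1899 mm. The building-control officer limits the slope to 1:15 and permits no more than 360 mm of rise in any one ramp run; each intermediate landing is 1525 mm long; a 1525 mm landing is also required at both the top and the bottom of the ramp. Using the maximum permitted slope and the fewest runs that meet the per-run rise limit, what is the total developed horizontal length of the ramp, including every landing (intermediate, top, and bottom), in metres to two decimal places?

1899 / 360 = 5.28, so 6 ramp runs are needed. That means 5 intermediate landings.
Ramp run (horizontal) at 1:15: 1899 × 15 = 28485 mm.
5 intermediate landings contribute 5 × 1525 = 7625 mm.
Top and bottom landings: 2 × 1525 = 3050 mm.
Total = 28485 + 7625 + 3050 = 39160 mm.
= 39.16 m.

39.16 m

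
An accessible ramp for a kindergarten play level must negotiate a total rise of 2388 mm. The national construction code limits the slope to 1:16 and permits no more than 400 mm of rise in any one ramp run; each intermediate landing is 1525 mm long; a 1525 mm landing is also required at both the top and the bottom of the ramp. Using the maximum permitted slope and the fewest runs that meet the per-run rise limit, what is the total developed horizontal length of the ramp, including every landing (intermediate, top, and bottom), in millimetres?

48883 mm

⌈2388/400⌉ = 6 ramp runs. That means 5 intermediate landings.
Horizontal run for 2388 mm of rise at 1:16 is 2388 × 16 = 38208 mm.
Intermediate landings: 5 × 1525 = 7625 mm.
Top and bottom landings: 2 × 1525 = 3050 mm.
Total = 38208 + 7625 + 3050 = 48883 mm.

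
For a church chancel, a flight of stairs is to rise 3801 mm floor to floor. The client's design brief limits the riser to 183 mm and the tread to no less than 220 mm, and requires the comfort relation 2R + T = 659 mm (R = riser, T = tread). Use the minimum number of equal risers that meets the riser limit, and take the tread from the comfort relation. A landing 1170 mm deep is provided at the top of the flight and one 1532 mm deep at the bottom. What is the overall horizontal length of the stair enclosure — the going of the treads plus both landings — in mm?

At most 183 each: 3801/183 = 20.77, giving 21 risers.
R = 3801 ÷ 21 = 181 mm.
Tread T = 659 − 2 × 181 = 297 mm (≥ 220 mm).
21 risers give 20 treads; going = 20 × 297 = 5940 mm.
Add landings: 5940 + 1170 + 1532 = 8642 mm.

8642 mm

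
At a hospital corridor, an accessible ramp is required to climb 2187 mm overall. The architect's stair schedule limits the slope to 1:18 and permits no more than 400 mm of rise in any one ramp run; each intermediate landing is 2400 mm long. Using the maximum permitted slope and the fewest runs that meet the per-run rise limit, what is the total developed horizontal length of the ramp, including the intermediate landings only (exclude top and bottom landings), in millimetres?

51366 mm

2187 / 400 = 5.468 → round up to 6 ramp runs. That means 5 intermediate landings.
Ramp run (horizontal) at 1:18: 2187 × 18 = 39366 mm.
Intermediate landings: 5 × 2400 = 12000 mm.
Developed length = 39366 + 12000 = 51366 mm.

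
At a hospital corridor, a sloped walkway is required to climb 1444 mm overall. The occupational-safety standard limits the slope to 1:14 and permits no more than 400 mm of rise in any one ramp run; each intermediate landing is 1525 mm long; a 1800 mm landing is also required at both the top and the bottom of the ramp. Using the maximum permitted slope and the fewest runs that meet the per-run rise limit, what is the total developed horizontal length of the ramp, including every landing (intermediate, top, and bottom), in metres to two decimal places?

28.39 m

1444 / 400 = 3.61, so 4 ramp runs are needed. That means 3 intermediate landings.
Ramp run (horizontal) at 1:14: 1444 × 14 = 20216 mm.
Intermediate landings: 3 × 1525 = 4575 mm.
Top and bottom landings: 2 × 1800 = 3600 mm.
Total = 20216 + 4575 + 3600 = 28391 mm.
= 28.39 m.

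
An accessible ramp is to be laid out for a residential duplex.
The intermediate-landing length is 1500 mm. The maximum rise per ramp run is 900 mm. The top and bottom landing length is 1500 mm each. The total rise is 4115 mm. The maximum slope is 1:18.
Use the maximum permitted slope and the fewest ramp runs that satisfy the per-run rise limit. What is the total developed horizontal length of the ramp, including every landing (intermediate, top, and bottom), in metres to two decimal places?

83.07 m

⌈4115/900⌉ = 5 ramp runs. That means 4 intermediate landings.
Horizontal run for 4115 mm of rise at 1:18 is 4115 × 18 = 74070 mm.
Intermediate landings: 4 × 1500 = 6000 mm.
Top and bottom landings: 2 × 1500 = 3000 mm.
Total = 74070 + 6000 + 3000 = 83070 mm.
= 83.07 m.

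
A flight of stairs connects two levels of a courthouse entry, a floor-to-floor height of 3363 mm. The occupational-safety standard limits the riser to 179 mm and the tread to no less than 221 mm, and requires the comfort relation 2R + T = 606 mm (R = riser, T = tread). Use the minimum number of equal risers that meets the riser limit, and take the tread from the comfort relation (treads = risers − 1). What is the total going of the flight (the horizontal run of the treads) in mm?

⌈3363/179⌉ = 19 risers.
R = 3363 ÷ 19 = 177 mm.
From 2R + T = 606: T = 606 − 354 = 252 mm.
Treads = 19 − 1 = 18; going = 18 × 252 = 4536 mm.

4536 mm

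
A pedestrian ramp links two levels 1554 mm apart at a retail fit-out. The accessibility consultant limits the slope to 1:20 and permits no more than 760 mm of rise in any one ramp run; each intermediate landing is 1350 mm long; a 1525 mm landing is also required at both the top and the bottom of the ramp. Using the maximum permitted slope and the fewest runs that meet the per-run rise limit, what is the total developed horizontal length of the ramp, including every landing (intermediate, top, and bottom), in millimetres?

1554 / 760 = 2.045 → round up to 3 ramp runs. That means 2 intermediate landings.
Ramp run (horizontal) at 1:20: 1554 × 20 = 31080 mm.
2 intermediate landings contribute 2 × 1350 = 2700 mm.
Top and bottom landings: 2 × 1525 = 3050 mm.
Total = 31080 + 2700 + 3050 = 36830 mm.

36830 mm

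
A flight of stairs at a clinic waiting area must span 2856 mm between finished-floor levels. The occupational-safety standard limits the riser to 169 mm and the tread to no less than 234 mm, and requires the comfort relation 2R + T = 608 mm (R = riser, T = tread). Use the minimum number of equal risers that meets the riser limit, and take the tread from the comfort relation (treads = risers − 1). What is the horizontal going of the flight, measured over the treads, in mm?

2856 / 169 = 16.90, so 17 risers are needed.
Each riser is 2856/17 = 168 mm (≤ 169 mm).
From 2R + T = 608: T = 608 − 336 = 272 mm.
Going = (17 − 1) × 272 = 4352 mm.

4352 mm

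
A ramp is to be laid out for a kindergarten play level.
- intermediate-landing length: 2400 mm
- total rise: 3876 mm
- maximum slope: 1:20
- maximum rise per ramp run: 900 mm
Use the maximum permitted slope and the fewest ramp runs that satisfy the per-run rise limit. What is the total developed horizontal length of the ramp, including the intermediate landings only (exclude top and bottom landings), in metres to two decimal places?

At most 900 each: 3876/900 = 4.31, giving 5 ramp runs. That means 4 intermediate landings.
Horizontal run for 3876 mm of rise at 1:20 is 3876 × 20 = 77520 mm.
4 intermediate landings contribute 4 × 2400 = 9600 mm.
Total developed length = 77520 + 9600 = 87120 mm.
= 87.12 m.

87.12 m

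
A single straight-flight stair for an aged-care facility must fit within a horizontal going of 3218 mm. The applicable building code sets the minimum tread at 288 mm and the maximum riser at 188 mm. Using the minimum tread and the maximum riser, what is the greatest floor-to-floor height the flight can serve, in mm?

2256 mm

Treads that fit: ⌊3218 / 288⌋ = 11.
Risers = treads + 1 = 12.
Maximum height = 12 × 188 = 2256 mm.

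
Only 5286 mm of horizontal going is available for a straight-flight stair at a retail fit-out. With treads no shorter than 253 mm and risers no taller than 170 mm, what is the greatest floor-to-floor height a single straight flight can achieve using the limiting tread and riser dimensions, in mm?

3570 mm

Treads that fit: ⌊5286 / 253⌋ = 20.
Risers = treads + 1 = 21.
Maximum height = 21 × 170 = 3570 mm.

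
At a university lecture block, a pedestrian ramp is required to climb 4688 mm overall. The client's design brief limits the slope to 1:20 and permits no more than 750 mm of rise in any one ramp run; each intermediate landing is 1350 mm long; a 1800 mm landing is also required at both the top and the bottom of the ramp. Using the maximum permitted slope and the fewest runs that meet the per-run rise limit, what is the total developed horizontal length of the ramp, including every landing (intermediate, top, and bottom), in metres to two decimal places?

105.46 m

⌈4688/750⌉ = 7 ramp runs. That means 6 intermediate landings.
Ramp run (horizontal) at 1:20: 4688 × 20 = 93760 mm.
6 intermediate landings contribute 6 × 1350 = 8100 mm.
Top and bottom landings: 2 × 1800 = 3600 mm.
Total = 93760 + 8100 + 3600 = 105460 mm.
= 105.46 m.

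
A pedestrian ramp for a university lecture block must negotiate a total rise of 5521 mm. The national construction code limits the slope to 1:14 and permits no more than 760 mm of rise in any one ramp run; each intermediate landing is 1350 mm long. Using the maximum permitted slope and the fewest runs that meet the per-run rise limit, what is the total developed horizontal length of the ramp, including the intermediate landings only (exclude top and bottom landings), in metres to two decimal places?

86.74 m

⌈5521/760⌉ = 8 ramp runs. That means 7 intermediate landings.
Horizontal run for 5521 mm of rise at 1:14 is 5521 × 14 = 77294 mm.
7 intermediate landings contribute 7 × 1350 = 9450 mm.
Developed length = 77294 + 9450 = 86744 mm.
= 86.74 m.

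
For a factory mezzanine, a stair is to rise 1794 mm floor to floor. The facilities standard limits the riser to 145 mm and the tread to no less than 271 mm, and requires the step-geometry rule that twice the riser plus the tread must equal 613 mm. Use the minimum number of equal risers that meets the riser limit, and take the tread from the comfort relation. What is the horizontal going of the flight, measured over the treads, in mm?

4044 mm

At most 145 each: 1794/145 = 12.37, giving 13 risers.
R = 1794 ÷ 13 = 138 mm.
Tread T = 613 − 2 × 138 = 337 mm (≥ 271 mm).
Going = (13 − 1) × 337 = 4044 mm.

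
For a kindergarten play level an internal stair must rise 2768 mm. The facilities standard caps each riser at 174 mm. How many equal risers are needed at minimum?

16 risers

⌈2768/174⌉ = 16 risers.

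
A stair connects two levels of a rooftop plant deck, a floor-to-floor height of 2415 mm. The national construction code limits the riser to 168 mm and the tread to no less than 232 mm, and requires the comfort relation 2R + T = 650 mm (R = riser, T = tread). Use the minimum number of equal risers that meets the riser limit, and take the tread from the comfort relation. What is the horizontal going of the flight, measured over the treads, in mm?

4592 mm

⌈2415/168⌉ = 15 risers.
Riser R = 2415 / 15 = 161 mm, within the 168 mm limit.
From 2R + T = 650: T = 650 − 322 = 328 mm.
Going = (15 − 1) × 328 = 4592 mm.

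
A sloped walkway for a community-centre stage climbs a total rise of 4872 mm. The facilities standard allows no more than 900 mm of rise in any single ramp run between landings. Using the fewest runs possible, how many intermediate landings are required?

5 intermediate landings

4872 / 900 = 5.413 → round up to 6 ramp runs.
6 runs are separated by 5 intermediate landings.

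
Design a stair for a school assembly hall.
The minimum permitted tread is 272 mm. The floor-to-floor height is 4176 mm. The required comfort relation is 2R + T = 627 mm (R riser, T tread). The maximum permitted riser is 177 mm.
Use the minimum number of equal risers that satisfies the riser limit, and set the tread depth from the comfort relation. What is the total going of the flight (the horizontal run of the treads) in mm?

6417 mm

4176 / 177 = 23.593 → round up to 24 risers.
Each riser is 4176/24 = 174 mm (≤ 177 mm).
T = 627 − 2·174 = 279 mm, which satisfies the 272 mm minimum.
24 risers give 23 treads; going = 23 × 279 = 6417 mm.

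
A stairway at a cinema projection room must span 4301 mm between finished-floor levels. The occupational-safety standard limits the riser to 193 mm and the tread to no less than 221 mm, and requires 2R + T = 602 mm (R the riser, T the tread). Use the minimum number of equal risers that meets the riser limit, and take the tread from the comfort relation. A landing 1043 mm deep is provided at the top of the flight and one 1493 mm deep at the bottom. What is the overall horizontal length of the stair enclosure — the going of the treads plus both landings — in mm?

4301 / 193 = 22.28, so 23 risers are needed.
Riser R = 4301 / 23 = 187 mm, within the 193 mm limit.
Tread T = 602 − 2 × 187 = 228 mm (≥ 221 mm).
23 risers give 22 treads; going = 22 × 228 = 5016 mm.
Enclosure = 5016 + 1043 + 1493 = 7552 mm.

7552 mm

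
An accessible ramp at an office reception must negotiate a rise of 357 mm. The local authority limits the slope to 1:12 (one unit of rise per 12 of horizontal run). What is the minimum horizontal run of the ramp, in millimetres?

4284 mm

Run = rise × 12 = 357 × 12 = 4284 mm.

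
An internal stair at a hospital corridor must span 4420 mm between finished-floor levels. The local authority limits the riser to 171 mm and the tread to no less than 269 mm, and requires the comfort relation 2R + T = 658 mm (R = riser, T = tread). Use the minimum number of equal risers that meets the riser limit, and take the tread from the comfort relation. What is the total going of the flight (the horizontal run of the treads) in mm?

4420 / 171 = 25.85, so 26 risers are needed.
Riser R = 4420 / 26 = 170 mm, within the 171 mm limit.
From 2R + T = 658: T = 658 − 340 = 318 mm.
Going = (26 − 1) × 318 = 7950 mm.

7950 mm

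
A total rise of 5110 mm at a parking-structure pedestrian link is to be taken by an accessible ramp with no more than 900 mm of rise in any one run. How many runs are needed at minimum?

6 runs

5110 / 900 = 5.68, so 6 ramp runs are needed.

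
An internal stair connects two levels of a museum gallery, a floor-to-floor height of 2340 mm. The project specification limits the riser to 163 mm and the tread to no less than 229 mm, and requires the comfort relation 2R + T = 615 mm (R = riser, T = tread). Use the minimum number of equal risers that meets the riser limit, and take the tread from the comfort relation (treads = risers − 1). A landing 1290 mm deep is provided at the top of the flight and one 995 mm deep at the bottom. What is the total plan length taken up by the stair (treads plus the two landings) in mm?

At most 163 each: 2340/163 = 14.36, giving 15 risers.
Riser R = 2340 / 15 = 156 mm, within the 163 mm limit.
Tread T = 615 − 2 × 156 = 303 mm (≥ 229 mm).
Going = (15 − 1) × 303 = 4242 mm.
Add landings: 4242 + 1290 + 995 = 6527 mm.

6527 mm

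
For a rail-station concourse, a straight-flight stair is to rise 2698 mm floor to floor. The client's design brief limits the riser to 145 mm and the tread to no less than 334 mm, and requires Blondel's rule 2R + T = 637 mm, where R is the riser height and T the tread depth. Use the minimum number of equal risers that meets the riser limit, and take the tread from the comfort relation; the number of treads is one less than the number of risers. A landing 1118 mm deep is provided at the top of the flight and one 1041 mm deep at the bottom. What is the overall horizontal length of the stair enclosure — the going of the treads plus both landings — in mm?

8513 mm

⌈2698/145⌉ = 19 risers.
Each riser is 2698/19 = 142 mm (≤ 145 mm).
Tread T = 637 − 2 × 142 = 353 mm (≥ 334 mm).
Treads = 19 − 1 = 18; going = 18 × 353 = 6354 mm.
Enclosure = 6354 + 1118 + 1041 = 8513 mm.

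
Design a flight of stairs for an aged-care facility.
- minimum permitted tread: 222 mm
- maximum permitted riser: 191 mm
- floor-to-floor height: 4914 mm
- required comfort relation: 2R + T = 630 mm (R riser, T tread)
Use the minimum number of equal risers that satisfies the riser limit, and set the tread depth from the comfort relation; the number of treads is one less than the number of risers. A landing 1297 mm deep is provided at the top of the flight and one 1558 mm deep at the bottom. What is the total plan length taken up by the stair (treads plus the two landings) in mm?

⌈4914/191⌉ = 26 risers.
Each riser is 4914/26 = 189 mm (≤ 191 mm).
From 2R + T = 630: T = 630 − 378 = 252 mm.
Going = (26 − 1) × 252 = 6300 mm.
Enclosure = 6300 + 1297 + 1558 = 9155 mm.

9155 mm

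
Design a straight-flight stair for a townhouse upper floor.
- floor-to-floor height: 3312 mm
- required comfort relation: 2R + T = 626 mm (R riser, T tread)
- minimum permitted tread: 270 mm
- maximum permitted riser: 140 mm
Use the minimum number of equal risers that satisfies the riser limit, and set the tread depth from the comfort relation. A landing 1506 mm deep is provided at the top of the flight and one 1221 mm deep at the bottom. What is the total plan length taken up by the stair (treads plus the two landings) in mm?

3312 / 140 = 23.66, so 24 risers are needed.
Riser R = 3312 / 24 = 138 mm, within the 140 mm limit.
T = 626 − 2·138 = 350 mm, which satisfies the 270 mm minimum.
Going = (24 − 1) × 350 = 8050 mm.
Enclosure = 8050 + 1506 + 1221 = 10777 mm.

10777 mm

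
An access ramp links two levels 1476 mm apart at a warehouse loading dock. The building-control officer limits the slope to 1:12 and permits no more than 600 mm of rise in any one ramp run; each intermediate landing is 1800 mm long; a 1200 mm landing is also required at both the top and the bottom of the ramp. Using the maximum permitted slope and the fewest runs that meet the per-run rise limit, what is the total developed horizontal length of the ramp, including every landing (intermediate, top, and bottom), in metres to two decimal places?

1476 / 600 = 2.46, so 3 ramp runs are needed. That means 2 intermediate landings.
Ramp run (horizontal) at 1:12: 1476 × 12 = 17712 mm.
Intermediate landings: 2 × 1800 = 3600 mm.
Top and bottom landings: 2 × 1200 = 2400 mm.
Total = 17712 + 3600 + 2400 = 23712 mm.
= 23.71 m.

23.71 m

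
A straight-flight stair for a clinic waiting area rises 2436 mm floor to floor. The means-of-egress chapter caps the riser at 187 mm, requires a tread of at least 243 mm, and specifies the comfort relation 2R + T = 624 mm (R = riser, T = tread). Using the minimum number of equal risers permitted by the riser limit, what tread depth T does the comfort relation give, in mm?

276 mm

⌈2436/187⌉ = 14 risers.
Each riser is 2436/14 = 174 mm (≤ 187 mm).
Tread T = 624 − 2 × 174 = 276 mm (≥ 243 mm).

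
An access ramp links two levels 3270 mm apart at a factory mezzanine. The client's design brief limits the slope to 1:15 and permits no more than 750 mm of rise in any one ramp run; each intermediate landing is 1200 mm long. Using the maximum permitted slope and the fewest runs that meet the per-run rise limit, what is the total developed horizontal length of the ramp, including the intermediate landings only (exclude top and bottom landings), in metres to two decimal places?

3270 / 750 = 4.360 → round up to 5 ramp runs. That means 4 intermediate landings.
Ramp run (horizontal) at 1:15: 3270 × 15 = 49050 mm.
Intermediate landings: 4 × 1200 = 4800 mm.
Total developed length = 49050 + 4800 = 53850 mm.
= 53.85 m.

53.85 m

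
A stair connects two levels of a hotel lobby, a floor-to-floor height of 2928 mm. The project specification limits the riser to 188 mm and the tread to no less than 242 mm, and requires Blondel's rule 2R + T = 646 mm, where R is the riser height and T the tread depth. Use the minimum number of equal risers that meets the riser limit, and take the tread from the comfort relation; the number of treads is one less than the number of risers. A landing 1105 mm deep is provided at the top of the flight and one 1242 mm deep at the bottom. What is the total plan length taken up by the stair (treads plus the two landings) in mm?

2928 / 188 = 15.57, so 16 risers are needed.
R = 2928 ÷ 16 = 183 mm.
Tread T = 646 − 2 × 183 = 280 mm (≥ 242 mm).
16 risers give 15 treads; going = 15 × 280 = 4200 mm.
Add landings: 4200 + 1105 + 1242 = 6547 mm.

6547 mm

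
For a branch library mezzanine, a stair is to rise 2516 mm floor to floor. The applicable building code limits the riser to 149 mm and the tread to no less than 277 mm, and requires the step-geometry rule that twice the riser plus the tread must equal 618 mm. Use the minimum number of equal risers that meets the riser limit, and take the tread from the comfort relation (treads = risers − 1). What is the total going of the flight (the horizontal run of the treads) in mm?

5152 mm

At most 149 each: 2516/149 = 16.89, giving 17 risers.
R = 2516 ÷ 17 = 148 mm.
T = 618 − 2·148 = 322 mm, which satisfies the 277 mm minimum.
Treads = 17 − 1 = 16; going = 16 × 322 = 5152 mm.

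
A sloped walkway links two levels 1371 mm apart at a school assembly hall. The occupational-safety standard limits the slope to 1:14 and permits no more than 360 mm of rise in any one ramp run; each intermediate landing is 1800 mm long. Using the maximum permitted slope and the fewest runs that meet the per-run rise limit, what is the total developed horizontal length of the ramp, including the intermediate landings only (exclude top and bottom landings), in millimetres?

⌈1371/360⌉ = 4 ramp runs. That means 3 intermediate landings.
Ramp run (horizontal) at 1:14: 1371 × 14 = 19194 mm.
3 intermediate landings contribute 3 × 1800 = 5400 mm.
Total developed length = 19194 + 5400 = 24594 mm.

24594 mm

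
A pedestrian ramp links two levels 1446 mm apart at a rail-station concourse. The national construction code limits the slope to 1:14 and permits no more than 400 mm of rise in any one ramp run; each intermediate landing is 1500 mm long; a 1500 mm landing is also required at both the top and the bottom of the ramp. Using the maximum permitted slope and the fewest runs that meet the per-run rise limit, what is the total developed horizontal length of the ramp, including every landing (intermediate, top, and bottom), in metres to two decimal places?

27.74 m

⌈1446/400⌉ = 4 ramp runs. That means 3 intermediate landings.
Horizontal run for 1446 mm of rise at 1:14 is 1446 × 14 = 20244 mm.
Intermediate landings: 3 × 1500 = 4500 mm.
Top and bottom landings: 2 × 1500 = 3000 mm.
Total = 20244 + 4500 + 3000 = 27744 mm.
= 27.74 m.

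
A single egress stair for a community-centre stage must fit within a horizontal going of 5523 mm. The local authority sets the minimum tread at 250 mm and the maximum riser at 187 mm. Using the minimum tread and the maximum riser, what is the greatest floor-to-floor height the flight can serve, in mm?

4301 mm

5523 / 250 = 22.09, so 22 treads fit.
Risers = treads + 1 = 23.
Maximum height = 23 × 187 = 4301 mm.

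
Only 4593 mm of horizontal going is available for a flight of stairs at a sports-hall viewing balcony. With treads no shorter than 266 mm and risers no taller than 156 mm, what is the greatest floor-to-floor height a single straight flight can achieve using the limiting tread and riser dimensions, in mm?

Treads that fit: ⌊4593 / 266⌋ = 17.
Risers = treads + 1 = 18.
Maximum height = 18 × 156 = 2808 mm.

2808 mm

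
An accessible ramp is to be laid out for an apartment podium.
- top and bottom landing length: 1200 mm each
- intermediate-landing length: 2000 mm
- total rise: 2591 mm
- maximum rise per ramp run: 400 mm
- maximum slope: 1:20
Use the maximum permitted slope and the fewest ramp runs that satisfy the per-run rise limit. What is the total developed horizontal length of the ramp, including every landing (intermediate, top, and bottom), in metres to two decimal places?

66.22 m

At most 400 each: 2591/400 = 6.48, giving 7 ramp runs. That means 6 intermediate landings.
Ramp run (horizontal) at 1:20: 2591 × 20 = 51820 mm.
6 intermediate landings contribute 6 × 2000 = 12000 mm.
Top and bottom landings: 2 × 1200 = 2400 mm.
Total = 51820 + 12000 + 2400 = 66220 mm.
= 66.22 m.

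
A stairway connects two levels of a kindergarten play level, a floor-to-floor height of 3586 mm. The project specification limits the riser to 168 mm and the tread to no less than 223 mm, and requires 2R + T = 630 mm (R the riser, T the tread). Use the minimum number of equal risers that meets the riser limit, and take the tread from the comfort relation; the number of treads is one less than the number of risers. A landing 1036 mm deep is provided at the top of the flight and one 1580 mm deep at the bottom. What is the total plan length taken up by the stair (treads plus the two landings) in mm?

9000 mm

At most 168 each: 3586/168 = 21.35, giving 22 risers.
R = 3586 ÷ 22 = 163 mm.
From 2R + T = 630: T = 630 − 326 = 304 mm.
Going = (22 − 1) × 304 = 6384 mm.
Enclosure = 6384 + 1036 + 1580 = 9000 mm.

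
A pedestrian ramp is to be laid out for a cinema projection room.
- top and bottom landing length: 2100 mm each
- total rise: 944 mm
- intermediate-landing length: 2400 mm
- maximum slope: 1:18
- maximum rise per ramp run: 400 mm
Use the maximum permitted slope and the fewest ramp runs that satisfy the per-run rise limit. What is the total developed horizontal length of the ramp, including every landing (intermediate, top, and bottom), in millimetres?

25992 mm

⌈944/400⌉ = 3 ramp runs. That means 2 intermediate landings.
Horizontal run for 944 mm of rise at 1:18 is 944 × 18 = 16992 mm.
Intermediate landings: 2 × 2400 = 4800 mm.
Top and bottom landings: 2 × 2100 = 4200 mm.
Total = 16992 + 4800 + 4200 = 25992 mm.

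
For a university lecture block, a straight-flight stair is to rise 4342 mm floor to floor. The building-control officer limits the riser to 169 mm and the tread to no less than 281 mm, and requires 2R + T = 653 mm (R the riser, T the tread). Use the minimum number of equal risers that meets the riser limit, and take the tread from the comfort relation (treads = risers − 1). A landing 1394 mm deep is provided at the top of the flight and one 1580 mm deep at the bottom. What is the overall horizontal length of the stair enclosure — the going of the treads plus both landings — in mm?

At most 169 each: 4342/169 = 25.69, giving 26 risers.
R = 4342 ÷ 26 = 167 mm.
From 2R + T = 653: T = 653 − 334 = 319 mm.
26 risers give 25 treads; going = 25 × 319 = 7975 mm.
Enclosure = 7975 + 1394 + 1580 = 10949 mm.

10949 mm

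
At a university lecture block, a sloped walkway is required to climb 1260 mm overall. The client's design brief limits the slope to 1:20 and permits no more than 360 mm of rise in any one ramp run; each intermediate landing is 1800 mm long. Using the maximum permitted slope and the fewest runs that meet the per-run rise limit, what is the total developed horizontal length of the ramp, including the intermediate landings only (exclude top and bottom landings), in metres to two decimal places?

At most 360 each: 1260/360 = 3.50, giving 4 ramp runs. That means 3 intermediate landings.
Ramp run (horizontal) at 1:20: 1260 × 20 = 25200 mm.
Intermediate landings: 3 × 1800 = 5400 mm.
Total developed length = 25200 + 5400 = 30600 mm.
= 30.60 m.

30.60 m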